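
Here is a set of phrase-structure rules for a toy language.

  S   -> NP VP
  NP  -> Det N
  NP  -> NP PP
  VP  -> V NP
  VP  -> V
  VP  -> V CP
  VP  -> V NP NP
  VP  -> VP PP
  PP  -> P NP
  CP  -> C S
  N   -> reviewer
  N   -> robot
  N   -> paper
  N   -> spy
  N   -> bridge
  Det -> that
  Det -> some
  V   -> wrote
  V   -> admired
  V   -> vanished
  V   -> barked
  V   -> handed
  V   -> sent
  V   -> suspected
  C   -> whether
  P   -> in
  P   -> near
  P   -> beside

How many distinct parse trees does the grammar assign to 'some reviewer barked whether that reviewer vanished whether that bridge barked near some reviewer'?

Two of the 3 distinct bracketings:
[S [NP [Det some] [N reviewer]] [VP [V barked] [CP [C whether] [S [NP [Det that] [N reviewer]] [VP [V vanished] [CP [C whether] [S [NP [Det that] [N bridge]] [VP [VP [V barked]] [PP [P near] [NP [Det some] [N reviewer]]]]]]]]]]]
[S [NP [Det some] [N reviewer]] [VP [V barked] [CP [C whether] [S [NP [Det that] [N reviewer]] [VP [VP [V vanished] [CP [C whether] [S [NP [Det that] [N bridge]] [VP [V barked]]]]] [PP [P near] [NP [Det some] [N reviewer]]]]]]]]
The trees differ in how a recursive rule is bracketed over the same span.

3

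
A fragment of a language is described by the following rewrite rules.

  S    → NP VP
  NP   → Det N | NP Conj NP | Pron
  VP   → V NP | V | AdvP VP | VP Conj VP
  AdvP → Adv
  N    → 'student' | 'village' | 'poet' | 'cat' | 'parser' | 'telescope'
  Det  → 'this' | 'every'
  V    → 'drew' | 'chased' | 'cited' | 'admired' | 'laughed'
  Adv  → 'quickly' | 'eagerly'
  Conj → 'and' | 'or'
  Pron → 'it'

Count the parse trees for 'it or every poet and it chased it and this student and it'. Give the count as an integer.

4

Two of the 4 distinct bracketings:
[S [NP [NP [Pron it]] [Conj or] [NP [NP [Det every] [N poet]] [Conj and] [NP [Pron it]]]] [VP [V chased] [NP [NP [Pron it]] [Conj and] [NP [NP [Det this] [N student]] [Conj and] [NP [Pron it]]]]]]
[S [NP [NP [Pron it]] [Conj or] [NP [NP [Det every] [N poet]] [Conj and] [NP [Pron it]]]] [VP [V chased] [NP [NP [NP [Pron it]] [Conj and] [NP [Det this] [N student]]] [Conj and] [NP [Pron it]]]]]
The trees differ in how a recursive rule is bracketed over the same span.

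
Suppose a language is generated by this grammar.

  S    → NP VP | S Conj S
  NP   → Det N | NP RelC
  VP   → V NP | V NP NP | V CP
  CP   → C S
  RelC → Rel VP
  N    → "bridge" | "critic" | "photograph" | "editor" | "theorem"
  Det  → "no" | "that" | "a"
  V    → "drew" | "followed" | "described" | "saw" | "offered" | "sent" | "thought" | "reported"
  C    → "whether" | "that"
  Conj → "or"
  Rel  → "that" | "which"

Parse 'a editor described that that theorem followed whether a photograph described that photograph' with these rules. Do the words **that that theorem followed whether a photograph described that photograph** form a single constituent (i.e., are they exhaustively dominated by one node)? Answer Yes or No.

Yes

[S [NP [Det a] [N editor]] [VP [V described] [CP [C that] [S [NP [Det that] [N theorem]] [VP [V followed] [CP [C whether] [S [NP [Det a] [N photograph]] [VP [V described] [NP [Det that] [N photograph]]]]]]]]]]
The words 'that that theorem followed whether a photograph described that photograph' are exhaustively dominated by a single CP node (built by CP → C S), so they form a constituent.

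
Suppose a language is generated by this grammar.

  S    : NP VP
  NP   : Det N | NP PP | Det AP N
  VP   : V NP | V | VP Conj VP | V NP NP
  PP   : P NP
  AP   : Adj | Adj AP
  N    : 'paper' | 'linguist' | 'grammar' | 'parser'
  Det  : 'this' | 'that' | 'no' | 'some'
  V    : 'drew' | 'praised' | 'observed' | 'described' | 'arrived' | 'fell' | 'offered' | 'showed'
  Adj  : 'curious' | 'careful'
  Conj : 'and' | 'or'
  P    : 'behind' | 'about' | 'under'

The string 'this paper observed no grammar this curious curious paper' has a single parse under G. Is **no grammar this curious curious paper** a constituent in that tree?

No

[S [NP [Det this] [N paper]] [VP [V observed] [NP [Det no] [N grammar]] [NP [Det this] [AP [Adj curious] [AP [Adj curious]]] [N paper]]]]
The smallest constituent containing 'no grammar this curious curious paper' is the VP spanning 'observed no grammar this curious curious paper'; no single node in the tree dominates exactly the given words.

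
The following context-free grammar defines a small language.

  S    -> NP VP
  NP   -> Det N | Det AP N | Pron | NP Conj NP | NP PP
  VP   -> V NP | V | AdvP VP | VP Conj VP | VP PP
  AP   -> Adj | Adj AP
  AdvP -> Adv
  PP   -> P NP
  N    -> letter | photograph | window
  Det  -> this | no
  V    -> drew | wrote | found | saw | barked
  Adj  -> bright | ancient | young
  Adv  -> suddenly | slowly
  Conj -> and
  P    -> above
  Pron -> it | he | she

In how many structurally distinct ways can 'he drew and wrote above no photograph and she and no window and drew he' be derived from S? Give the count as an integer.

6

Two of the 6 distinct bracketings:
[S [NP [Pron he]] [VP [VP [V drew]] [Conj and] [VP [VP [VP [V wrote]] [PP [P above] [NP [NP [Det no] [N photograph]] [Conj and] [NP [NP [Pron she]] [Conj and] [NP [Det no] [N window]]]]]] [Conj and] [VP [V drew] [NP [Pron he]]]]]]
[S [NP [Pron he]] [VP [VP [V drew]] [Conj and] [VP [VP [VP [V wrote]] [PP [P above] [NP [NP [NP [Det no] [N photograph]] [Conj and] [NP [Pron she]]] [Conj and] [NP [Det no] [N window]]]]] [Conj and] [VP [V drew] [NP [Pron he]]]]]]
The trees differ in how a recursive rule is bracketed over the same span.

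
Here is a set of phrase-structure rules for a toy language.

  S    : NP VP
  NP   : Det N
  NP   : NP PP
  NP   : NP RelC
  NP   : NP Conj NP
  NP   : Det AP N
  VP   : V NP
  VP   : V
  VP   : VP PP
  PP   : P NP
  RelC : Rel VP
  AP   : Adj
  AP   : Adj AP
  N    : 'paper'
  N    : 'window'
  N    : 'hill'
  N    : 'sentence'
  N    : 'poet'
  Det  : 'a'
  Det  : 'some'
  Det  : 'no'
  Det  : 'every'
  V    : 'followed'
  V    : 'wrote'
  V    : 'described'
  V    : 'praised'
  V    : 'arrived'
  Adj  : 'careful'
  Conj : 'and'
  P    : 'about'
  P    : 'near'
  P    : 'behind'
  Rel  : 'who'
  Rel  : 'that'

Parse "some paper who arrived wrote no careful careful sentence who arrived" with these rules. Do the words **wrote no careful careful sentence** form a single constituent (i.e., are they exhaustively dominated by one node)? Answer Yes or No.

[S [NP [NP [Det some] [N paper]] [RelC [Rel who] [VP [V arrived]]]] [VP [V wrote] [NP [NP [Det no] [AP [Adj careful] [AP [Adj careful]]] [N sentence]] [RelC [Rel who] [VP [V arrived]]]]]]
The smallest constituent containing 'wrote no careful careful sentence' is the VP spanning 'wrote no careful careful sentence who arrived'; no single node in the tree dominates exactly the given words.

No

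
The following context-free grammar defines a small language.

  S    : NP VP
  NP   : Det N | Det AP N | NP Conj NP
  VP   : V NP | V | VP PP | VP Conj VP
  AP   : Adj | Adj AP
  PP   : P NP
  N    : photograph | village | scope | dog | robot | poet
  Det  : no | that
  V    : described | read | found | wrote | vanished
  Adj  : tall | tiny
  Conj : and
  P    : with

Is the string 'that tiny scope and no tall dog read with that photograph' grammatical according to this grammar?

Grammatical

[S [NP [NP [Det that] [AP [Adj tiny]] [N scope]] [Conj and] [NP [Det no] [AP [Adj tall]] [N dog]]] [VP [VP [V read]] [PP [P with] [NP [Det that] [N photograph]]]]]
Every word is introduced by a lexical rule and the phrasal rules combine the resulting categories into a single S.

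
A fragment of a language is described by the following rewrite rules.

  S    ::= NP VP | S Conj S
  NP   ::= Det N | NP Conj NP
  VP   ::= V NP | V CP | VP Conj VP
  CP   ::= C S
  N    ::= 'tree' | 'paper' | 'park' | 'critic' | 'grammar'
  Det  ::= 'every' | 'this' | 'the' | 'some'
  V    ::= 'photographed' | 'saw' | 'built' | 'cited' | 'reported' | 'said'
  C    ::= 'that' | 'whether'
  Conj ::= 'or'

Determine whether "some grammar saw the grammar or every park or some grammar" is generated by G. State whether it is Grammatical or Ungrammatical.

Grammatical

S
  NP
    Det: some
    N: grammar
  VP
    V: saw
    NP
      NP
        Det: the
        N: grammar
      Conj: or
      NP
        NP
          Det: every
          N: park
        Conj: or
        NP
          Det: some
          N: grammar
Every word is introduced by a lexical rule and the phrasal rules combine the resulting categories into a single S.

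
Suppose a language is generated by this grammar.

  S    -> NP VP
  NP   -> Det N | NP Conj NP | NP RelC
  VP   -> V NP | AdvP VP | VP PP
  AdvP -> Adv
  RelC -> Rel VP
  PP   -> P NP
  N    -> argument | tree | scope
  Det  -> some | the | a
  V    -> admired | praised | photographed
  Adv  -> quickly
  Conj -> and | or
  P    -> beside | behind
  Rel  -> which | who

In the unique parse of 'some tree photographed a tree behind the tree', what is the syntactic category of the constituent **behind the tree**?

PP

[S [NP [Det some] [N tree]] [VP [VP [V photographed] [NP [Det a] [N tree]]] [PP [P behind] [NP [Det the] [N tree]]]]]
The span 'behind the tree' is the PP node built by PP → P NP.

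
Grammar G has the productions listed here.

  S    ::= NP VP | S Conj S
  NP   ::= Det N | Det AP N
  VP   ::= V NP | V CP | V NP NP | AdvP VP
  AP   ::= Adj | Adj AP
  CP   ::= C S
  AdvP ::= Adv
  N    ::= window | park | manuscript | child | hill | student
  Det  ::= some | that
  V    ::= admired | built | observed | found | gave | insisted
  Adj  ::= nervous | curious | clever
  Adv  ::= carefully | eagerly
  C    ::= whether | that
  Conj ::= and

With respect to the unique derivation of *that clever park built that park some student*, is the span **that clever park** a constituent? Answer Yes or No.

[S [NP [Det that] [AP [Adj clever]] [N park]] [VP [V built] [NP [Det that] [N park]] [NP [Det some] [N student]]]]
The words 'that clever park' are exhaustively dominated by a single NP node (built by NP → Det AP N), so they form a constituent.

Yes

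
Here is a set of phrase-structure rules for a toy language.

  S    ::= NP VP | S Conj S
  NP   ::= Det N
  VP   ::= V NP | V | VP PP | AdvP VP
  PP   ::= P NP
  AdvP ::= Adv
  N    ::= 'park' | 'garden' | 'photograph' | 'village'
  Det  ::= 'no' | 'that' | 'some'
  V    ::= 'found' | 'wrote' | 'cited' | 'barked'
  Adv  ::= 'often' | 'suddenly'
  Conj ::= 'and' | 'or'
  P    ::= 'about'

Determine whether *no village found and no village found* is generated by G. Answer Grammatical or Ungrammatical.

Grammatical

S
  S
    NP
      Det: no
      N: village
    VP
      V: found
  Conj: and
  S
    NP
      Det: no
      N: village
    VP
      V: found
Every word is introduced by a lexical rule and the phrasal rules combine the resulting categories into a single S.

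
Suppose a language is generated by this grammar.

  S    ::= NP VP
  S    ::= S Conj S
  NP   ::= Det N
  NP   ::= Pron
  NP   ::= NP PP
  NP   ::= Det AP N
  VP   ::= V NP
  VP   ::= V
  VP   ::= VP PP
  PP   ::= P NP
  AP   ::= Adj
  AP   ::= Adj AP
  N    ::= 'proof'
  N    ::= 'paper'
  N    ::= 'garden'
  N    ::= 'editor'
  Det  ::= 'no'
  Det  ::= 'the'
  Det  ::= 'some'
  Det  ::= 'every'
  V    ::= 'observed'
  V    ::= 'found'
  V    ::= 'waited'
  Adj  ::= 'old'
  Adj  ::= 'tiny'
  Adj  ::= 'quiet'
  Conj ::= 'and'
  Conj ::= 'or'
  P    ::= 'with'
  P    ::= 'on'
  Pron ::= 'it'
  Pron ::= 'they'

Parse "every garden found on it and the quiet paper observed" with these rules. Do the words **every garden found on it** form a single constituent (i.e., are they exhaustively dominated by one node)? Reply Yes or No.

Yes

[S [S [NP [Det every] [N garden]] [VP [VP [V found]] [PP [P on] [NP [Pron it]]]]] [Conj and] [S [NP [Det the] [AP [Adj quiet]] [N paper]] [VP [V observed]]]]
The words 'every garden found on it' are exhaustively dominated by a single S node (built by S → NP VP), so they form a constituent.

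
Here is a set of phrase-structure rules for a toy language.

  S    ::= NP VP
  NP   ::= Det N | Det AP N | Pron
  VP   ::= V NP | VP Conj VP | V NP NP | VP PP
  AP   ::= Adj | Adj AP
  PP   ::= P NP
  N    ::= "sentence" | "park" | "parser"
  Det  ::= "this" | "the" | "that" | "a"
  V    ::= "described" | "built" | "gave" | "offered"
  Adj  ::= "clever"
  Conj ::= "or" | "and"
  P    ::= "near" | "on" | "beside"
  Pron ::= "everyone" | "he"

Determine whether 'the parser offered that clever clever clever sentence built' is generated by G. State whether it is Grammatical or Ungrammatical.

For S → NP VP, the only prefix that parses as NP is 'the parser', but the remainder 'offered that clever clever clever sentence built' is not a VP under these rules.

Ungrammatical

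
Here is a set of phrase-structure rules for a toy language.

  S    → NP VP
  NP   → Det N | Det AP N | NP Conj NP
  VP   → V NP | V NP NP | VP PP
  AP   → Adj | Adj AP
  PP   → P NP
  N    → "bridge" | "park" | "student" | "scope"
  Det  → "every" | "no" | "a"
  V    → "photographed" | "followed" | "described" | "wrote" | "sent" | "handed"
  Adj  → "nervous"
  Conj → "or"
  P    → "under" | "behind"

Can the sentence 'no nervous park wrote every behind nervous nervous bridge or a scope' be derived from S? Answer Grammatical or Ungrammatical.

A Det word can never sit immediately before a P word in any string this grammar generates, so the substring 'every behind' rules out a derivation.

Ungrammatical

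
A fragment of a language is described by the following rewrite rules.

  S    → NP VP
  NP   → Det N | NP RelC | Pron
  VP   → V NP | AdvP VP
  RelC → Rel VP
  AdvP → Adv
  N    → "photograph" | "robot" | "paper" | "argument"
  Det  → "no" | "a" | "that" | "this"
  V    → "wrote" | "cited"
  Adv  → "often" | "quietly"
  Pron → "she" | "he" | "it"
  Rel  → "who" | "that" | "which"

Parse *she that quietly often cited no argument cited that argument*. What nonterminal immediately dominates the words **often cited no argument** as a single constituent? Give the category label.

VP

S
  NP
    NP
      Pron: she
    RelC
      Rel: that
      VP
        AdvP
          Adv: quietly
        VP
          AdvP
            Adv: often
          VP
            V: cited
            NP
              Det: no
              N: argument
  VP
    V: cited
    NP
      Det: that
      N: argument
The span 'often cited no argument' is the VP node built by VP → AdvP VP.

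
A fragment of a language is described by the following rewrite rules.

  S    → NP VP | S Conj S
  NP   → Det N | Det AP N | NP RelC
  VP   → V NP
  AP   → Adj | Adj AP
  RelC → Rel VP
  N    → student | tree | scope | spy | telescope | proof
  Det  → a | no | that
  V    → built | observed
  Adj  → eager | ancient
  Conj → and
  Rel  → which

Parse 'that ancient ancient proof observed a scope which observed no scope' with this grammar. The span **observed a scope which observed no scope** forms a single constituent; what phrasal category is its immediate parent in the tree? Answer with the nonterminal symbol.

S

S
  NP
    Det: that
    AP
      Adj: ancient
      AP
        Adj: ancient
    N: proof
  VP
    V: observed
    NP
      NP
        Det: a
        N: scope
      RelC
        Rel: which
        VP
          V: observed
          NP
            Det: no
            N: scope
The span 'observed a scope which observed no scope' is the VP node built by VP → V NP.
Its mother is the S built by S → NP VP.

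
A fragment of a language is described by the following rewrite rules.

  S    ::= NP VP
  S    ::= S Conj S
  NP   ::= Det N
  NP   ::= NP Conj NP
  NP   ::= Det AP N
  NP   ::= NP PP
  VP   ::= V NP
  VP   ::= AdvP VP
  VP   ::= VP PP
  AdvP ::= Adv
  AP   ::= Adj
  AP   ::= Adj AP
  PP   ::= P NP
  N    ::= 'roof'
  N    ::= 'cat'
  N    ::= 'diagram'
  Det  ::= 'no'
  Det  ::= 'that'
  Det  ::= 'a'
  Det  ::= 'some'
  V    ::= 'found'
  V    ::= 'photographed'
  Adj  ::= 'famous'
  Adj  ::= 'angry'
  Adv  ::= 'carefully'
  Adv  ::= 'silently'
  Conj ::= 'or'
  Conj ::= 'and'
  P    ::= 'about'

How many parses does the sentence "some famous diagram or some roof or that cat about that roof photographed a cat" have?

5

Two of the 5 distinct bracketings:
[S [NP [NP [Det some] [AP [Adj famous]] [N diagram]] [Conj or] [NP [NP [Det some] [N roof]] [Conj or] [NP [NP [Det that] [N cat]] [PP [P about] [NP [Det that] [N roof]]]]]] [VP [V photographed] [NP [Det a] [N cat]]]]
[S [NP [NP [Det some] [AP [Adj famous]] [N diagram]] [Conj or] [NP [NP [NP [Det some] [N roof]] [Conj or] [NP [Det that] [N cat]]] [PP [P about] [NP [Det that] [N roof]]]]] [VP [V photographed] [NP [Det a] [N cat]]]]
The trees differ in how a recursive rule is bracketed over the same span.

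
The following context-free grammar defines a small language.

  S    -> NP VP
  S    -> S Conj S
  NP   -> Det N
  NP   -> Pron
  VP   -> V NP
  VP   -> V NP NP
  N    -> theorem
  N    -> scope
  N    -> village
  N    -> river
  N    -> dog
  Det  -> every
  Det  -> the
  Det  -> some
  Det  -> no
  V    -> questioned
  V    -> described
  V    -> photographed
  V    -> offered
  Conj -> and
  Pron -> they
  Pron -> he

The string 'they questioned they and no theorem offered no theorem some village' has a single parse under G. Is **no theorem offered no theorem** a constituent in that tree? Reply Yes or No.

No

[S [S [NP [Pron they]] [VP [V questioned] [NP [Pron they]]]] [Conj and] [S [NP [Det no] [N theorem]] [VP [V offered] [NP [Det no] [N theorem]] [NP [Det some] [N village]]]]]
The smallest constituent containing 'no theorem offered no theorem' is the S spanning 'no theorem offered no theorem some village'; no single node in the tree dominates exactly the given words.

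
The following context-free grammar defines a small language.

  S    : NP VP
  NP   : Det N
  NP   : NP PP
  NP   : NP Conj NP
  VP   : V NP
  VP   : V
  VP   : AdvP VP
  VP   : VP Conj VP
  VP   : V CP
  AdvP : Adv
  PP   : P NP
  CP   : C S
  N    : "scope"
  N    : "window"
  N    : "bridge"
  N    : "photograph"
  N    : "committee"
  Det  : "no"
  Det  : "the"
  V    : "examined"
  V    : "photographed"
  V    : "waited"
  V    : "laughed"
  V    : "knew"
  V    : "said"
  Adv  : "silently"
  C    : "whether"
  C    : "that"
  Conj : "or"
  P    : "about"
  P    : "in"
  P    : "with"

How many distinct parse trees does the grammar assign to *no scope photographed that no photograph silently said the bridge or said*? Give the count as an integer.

Two of the 3 distinct bracketings:
[S [NP [Det no] [N scope]] [VP [VP [V photographed] [CP [C that] [S [NP [Det no] [N photograph]] [VP [AdvP [Adv silently]] [VP [V said] [NP [Det the] [N bridge]]]]]]] [Conj or] [VP [V said]]]]
[S [NP [Det no] [N scope]] [VP [V photographed] [CP [C that] [S [NP [Det no] [N photograph]] [VP [AdvP [Adv silently]] [VP [VP [V said] [NP [Det the] [N bridge]]] [Conj or] [VP [V said]]]]]]]]
The trees differ in how a recursive rule is bracketed over the same span.

3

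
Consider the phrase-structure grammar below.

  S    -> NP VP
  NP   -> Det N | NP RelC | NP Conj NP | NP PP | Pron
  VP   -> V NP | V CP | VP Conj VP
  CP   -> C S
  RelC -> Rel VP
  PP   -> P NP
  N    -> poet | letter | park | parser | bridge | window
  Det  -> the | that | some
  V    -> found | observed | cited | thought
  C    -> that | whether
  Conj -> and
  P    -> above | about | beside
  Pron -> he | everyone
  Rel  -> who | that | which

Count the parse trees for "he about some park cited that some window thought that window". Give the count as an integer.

1

[S [NP [NP [Pron he]] [PP [P about] [NP [Det some] [N park]]]] [VP [V cited] [CP [C that] [S [NP [Det some] [N window]] [VP [V thought] [NP [Det that] [N window]]]]]]]
No rule offers an alternative attachment or grouping for any span, so this is the only derivation.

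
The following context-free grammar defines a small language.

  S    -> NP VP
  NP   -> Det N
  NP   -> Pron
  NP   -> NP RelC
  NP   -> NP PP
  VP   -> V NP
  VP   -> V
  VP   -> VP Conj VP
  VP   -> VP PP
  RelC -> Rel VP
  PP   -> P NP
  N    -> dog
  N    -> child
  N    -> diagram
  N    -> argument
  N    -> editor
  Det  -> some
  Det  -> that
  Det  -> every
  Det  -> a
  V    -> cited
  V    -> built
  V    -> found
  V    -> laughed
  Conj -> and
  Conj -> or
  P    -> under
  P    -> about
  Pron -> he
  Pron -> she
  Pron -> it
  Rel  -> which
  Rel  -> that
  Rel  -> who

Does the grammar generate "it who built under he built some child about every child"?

S
  NP
    NP
      Pron: it
    RelC
      Rel: who
      VP
        VP
          V: built
        PP
          P: under
          NP
            Pron: he
  VP
    V: built
    NP
      NP
        Det: some
        N: child
      PP
        P: about
        NP
          Det: every
          N: child
Each bracket corresponds to one application of a listed rule, so the string is derivable from S.

Grammatical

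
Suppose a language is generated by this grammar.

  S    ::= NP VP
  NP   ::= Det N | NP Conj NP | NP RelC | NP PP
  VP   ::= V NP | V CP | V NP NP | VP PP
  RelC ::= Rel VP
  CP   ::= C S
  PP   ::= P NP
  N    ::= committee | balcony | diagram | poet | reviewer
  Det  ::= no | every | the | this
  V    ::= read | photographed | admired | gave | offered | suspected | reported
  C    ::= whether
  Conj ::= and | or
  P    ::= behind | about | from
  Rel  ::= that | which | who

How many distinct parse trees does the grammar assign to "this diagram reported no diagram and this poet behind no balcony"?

Two of the 3 distinct bracketings:
[S [NP [Det this] [N diagram]] [VP [V reported] [NP [NP [Det no] [N diagram]] [Conj and] [NP [NP [Det this] [N poet]] [PP [P behind] [NP [Det no] [N balcony]]]]]]]
[S [NP [Det this] [N diagram]] [VP [V reported] [NP [NP [NP [Det no] [N diagram]] [Conj and] [NP [Det this] [N poet]]] [PP [P behind] [NP [Det no] [N balcony]]]]]]
The trees differ in how a recursive rule is bracketed over the same span.

3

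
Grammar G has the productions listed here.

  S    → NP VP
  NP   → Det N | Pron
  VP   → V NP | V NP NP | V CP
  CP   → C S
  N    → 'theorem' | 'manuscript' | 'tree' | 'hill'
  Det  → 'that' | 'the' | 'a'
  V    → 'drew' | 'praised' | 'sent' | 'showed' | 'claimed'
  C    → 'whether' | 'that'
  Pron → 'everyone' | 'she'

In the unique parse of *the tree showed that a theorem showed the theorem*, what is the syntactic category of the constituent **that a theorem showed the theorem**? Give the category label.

CP

[S [NP [Det the] [N tree]] [VP [V showed] [CP [C that] [S [NP [Det a] [N theorem]] [VP [V showed] [NP [Det the] [N theorem]]]]]]]
The span 'that a theorem showed the theorem' is the CP node built by CP → C S.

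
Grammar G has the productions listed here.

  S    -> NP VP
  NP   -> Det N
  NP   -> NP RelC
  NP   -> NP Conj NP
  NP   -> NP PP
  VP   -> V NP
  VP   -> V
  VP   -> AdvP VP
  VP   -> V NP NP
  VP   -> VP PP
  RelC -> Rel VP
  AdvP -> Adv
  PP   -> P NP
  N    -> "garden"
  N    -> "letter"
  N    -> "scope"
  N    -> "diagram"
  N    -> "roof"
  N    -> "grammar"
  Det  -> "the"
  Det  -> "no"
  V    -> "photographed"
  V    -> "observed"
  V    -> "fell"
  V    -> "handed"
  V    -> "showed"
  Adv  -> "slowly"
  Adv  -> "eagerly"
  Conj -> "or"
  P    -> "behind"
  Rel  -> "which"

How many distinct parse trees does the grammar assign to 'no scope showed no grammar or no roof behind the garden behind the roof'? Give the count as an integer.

9

Two of the 9 distinct bracketings:
[S [NP [Det no] [N scope]] [VP [V showed] [NP [NP [Det no] [N grammar]] [Conj or] [NP [NP [Det no] [N roof]] [PP [P behind] [NP [NP [Det the] [N garden]] [PP [P behind] [NP [Det the] [N roof]]]]]]]]]
[S [NP [Det no] [N scope]] [VP [V showed] [NP [NP [Det no] [N grammar]] [Conj or] [NP [NP [NP [Det no] [N roof]] [PP [P behind] [NP [Det the] [N garden]]]] [PP [P behind] [NP [Det the] [N roof]]]]]]]
The trees differ in how a recursive rule is bracketed over the same span.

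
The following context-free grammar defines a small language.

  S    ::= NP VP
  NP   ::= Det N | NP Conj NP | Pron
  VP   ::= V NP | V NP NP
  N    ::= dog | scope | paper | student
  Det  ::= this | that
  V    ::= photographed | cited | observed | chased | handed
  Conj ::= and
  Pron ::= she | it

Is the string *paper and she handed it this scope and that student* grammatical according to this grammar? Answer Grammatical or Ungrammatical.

Ungrammatical

For S → NP VP, no prefix of the string parses as an NP.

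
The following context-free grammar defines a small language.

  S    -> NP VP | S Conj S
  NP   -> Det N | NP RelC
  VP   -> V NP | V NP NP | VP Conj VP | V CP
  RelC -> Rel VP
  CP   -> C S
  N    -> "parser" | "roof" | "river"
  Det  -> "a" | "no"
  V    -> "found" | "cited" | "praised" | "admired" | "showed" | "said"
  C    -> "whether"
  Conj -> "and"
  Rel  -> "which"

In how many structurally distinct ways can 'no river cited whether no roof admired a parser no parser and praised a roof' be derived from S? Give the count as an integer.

The two bracketings:
[S [NP [Det no] [N river]] [VP [VP [V cited] [CP [C whether] [S [NP [Det no] [N roof]] [VP [V admired] [NP [Det a] [N parser]] [NP [Det no] [N parser]]]]]] [Conj and] [VP [V praised] [NP [Det a] [N roof]]]]]
[S [NP [Det no] [N river]] [VP [V cited] [CP [C whether] [S [NP [Det no] [N roof]] [VP [VP [V admired] [NP [Det a] [N parser]] [NP [Det no] [N parser]]] [Conj and] [VP [V praised] [NP [Det a] [N roof]]]]]]]]
The trees differ in how a recursive rule is bracketed over the same span.

2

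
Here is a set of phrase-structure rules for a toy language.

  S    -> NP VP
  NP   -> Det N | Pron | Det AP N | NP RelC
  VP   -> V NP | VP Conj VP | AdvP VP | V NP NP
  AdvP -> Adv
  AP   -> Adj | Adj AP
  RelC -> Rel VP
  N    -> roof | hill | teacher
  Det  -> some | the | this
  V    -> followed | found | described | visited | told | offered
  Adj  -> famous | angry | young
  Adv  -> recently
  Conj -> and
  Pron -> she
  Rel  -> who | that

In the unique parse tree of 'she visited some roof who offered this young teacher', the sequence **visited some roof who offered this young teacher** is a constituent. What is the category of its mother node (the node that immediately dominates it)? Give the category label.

S
  NP
    Pron: she
  VP
    V: visited
    NP
      NP
        Det: some
        N: roof
      RelC
        Rel: who
        VP
          V: offered
          NP
            Det: this
            AP
              Adj: young
            N: teacher
The span 'visited some roof who offered this young teacher' is the VP node built by VP → V NP.
Its mother is the S built by S → NP VP.

S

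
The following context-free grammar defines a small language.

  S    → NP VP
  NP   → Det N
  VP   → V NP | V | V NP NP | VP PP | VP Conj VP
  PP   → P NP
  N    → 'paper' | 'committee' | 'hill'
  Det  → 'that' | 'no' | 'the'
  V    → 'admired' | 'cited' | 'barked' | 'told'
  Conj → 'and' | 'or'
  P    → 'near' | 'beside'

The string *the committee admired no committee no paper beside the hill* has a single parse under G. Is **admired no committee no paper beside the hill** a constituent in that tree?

[S [NP [Det the] [N committee]] [VP [VP [V admired] [NP [Det no] [N committee]] [NP [Det no] [N paper]]] [PP [P beside] [NP [Det the] [N hill]]]]]
The words 'admired no committee no paper beside the hill' are exhaustively dominated by a single VP node (built by VP → VP PP), so they form a constituent.

Yes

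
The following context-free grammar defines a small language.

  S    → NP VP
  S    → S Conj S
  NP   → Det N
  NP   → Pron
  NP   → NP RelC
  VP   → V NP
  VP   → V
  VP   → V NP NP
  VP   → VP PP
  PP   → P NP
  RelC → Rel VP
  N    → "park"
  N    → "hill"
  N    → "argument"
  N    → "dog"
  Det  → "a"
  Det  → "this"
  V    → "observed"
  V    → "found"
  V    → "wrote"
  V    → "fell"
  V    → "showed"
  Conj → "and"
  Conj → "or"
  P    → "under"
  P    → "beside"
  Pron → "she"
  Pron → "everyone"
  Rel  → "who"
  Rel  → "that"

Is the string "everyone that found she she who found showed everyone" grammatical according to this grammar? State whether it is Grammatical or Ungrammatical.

Grammatical

S
  NP
    NP
      Pron: everyone
    RelC
      Rel: that
      VP
        V: found
        NP
          Pron: she
        NP
          NP
            Pron: she
          RelC
            Rel: who
            VP
              V: found
  VP
    V: showed
    NP
      Pron: everyone
Each bracket corresponds to one application of a listed rule, so the string is derivable from S.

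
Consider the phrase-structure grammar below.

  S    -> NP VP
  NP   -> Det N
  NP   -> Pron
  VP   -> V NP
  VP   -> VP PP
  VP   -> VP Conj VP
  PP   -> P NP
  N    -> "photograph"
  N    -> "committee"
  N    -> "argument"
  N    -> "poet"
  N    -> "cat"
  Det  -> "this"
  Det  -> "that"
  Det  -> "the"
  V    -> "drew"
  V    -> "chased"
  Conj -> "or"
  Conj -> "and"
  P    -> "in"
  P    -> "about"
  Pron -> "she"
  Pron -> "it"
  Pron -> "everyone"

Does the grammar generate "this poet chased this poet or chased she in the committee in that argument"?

S
  NP
    Det: this
    N: poet
  VP
    VP
      VP
        VP
          V: chased
          NP
            Det: this
            N: poet
        Conj: or
        VP
          V: chased
          NP
            Pron: she
      PP
        P: in
        NP
          Det: the
          N: committee
    PP
      P: in
      NP
        Det: that
        N: argument
Each bracket corresponds to one application of a listed rule, so the string is derivable from S.

Grammatical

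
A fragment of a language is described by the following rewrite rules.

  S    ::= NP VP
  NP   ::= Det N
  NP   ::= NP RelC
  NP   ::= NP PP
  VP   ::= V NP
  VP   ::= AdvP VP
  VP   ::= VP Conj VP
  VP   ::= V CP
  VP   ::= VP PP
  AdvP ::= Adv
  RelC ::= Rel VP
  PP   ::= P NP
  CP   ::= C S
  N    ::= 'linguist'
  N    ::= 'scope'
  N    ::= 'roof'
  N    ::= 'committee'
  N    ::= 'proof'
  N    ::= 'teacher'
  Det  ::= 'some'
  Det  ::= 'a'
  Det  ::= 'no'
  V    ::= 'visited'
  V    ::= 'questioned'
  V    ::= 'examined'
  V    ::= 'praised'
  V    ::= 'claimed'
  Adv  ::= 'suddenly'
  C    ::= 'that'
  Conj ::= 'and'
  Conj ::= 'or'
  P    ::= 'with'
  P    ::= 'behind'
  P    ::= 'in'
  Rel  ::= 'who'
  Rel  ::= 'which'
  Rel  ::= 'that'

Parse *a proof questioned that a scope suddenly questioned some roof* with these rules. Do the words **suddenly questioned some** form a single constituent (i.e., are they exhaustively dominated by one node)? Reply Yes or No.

[S [NP [Det a] [N proof]] [VP [V questioned] [CP [C that] [S [NP [Det a] [N scope]] [VP [AdvP [Adv suddenly]] [VP [V questioned] [NP [Det some] [N roof]]]]]]]]
The smallest constituent containing 'suddenly questioned some' is the VP spanning 'suddenly questioned some roof'; no single node in the tree dominates exactly the given words.

No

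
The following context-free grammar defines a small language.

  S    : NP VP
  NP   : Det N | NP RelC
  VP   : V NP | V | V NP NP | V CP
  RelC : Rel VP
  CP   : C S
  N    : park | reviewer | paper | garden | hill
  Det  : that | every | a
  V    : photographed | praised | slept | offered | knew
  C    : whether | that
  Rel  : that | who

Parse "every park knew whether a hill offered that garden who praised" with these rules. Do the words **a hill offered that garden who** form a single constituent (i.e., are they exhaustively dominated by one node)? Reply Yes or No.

[S [NP [Det every] [N park]] [VP [V knew] [CP [C whether] [S [NP [Det a] [N hill]] [VP [V offered] [NP [NP [Det that] [N garden]] [RelC [Rel who] [VP [V praised]]]]]]]]]
The smallest constituent containing 'a hill offered that garden who' is the S spanning 'a hill offered that garden who praised'; no single node in the tree dominates exactly the given words.

No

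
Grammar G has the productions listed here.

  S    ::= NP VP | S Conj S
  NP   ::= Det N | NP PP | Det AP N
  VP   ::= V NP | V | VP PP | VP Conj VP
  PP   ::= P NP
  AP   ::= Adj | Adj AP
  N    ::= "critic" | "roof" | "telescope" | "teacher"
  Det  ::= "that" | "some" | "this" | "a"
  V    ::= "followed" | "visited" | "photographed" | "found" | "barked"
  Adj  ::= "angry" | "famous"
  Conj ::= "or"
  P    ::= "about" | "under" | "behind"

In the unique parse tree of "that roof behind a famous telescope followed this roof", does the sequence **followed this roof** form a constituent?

Yes

[S [NP [NP [Det that] [N roof]] [PP [P behind] [NP [Det a] [AP [Adj famous]] [N telescope]]]] [VP [V followed] [NP [Det this] [N roof]]]]
The words 'followed this roof' are exhaustively dominated by a single VP node (built by VP → V NP), so they form a constituent.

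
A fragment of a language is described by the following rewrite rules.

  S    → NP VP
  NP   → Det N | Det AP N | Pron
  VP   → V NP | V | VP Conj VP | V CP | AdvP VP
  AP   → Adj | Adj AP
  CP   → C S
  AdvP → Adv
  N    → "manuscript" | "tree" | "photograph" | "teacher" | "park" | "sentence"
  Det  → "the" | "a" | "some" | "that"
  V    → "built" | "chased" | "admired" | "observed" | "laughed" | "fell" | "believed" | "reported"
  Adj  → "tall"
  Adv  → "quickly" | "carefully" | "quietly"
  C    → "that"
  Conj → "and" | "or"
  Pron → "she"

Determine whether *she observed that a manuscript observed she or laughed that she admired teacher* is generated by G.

Ungrammatical

A V word can never sit immediately before an N word in any string this grammar generates, so the substring 'admired teacher' rules out a derivation.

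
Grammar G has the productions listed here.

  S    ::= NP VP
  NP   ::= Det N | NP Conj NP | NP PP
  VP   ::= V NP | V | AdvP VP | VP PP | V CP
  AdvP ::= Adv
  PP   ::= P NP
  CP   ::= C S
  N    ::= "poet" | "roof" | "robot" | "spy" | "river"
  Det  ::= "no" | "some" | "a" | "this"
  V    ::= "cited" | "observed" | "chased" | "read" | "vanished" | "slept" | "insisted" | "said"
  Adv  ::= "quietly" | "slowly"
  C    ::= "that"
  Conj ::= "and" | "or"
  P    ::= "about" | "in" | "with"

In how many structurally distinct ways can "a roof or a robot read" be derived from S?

1

[S [NP [NP [Det a] [N roof]] [Conj or] [NP [Det a] [N robot]]] [VP [V read]]]
No rule offers an alternative attachment or grouping for any span, so this is the only derivation.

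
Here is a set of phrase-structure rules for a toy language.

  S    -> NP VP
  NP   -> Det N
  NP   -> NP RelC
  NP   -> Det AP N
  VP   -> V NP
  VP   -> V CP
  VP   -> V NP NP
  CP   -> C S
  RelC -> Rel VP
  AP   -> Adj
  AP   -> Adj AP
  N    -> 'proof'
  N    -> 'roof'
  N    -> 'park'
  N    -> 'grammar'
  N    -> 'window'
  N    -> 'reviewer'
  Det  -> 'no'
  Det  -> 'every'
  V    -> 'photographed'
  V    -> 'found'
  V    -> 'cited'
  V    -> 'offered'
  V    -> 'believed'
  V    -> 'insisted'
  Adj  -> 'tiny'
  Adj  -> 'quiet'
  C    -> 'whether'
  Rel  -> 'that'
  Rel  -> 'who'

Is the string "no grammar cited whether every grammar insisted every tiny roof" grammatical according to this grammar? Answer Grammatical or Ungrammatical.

Grammatical

S
  NP
    Det: no
    N: grammar
  VP
    V: cited
    CP
      C: whether
      S
        NP
          Det: every
          N: grammar
        VP
          V: insisted
          NP
            Det: every
            AP
              Adj: tiny
            N: roof
The bracketing above is licensed at every node by one of the given productions, with S at the root.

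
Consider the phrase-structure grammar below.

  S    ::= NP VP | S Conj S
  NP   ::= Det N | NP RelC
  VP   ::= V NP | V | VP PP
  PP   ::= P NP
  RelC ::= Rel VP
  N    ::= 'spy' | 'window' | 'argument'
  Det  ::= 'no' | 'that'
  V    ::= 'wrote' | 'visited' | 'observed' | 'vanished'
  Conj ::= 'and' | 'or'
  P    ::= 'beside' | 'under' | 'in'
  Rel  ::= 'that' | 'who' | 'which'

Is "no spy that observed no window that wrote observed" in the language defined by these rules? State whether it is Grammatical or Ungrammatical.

[S [NP [NP [Det no] [N spy]] [RelC [Rel that] [VP [V observed] [NP [NP [Det no] [N window]] [RelC [Rel that] [VP [V wrote]]]]]]] [VP [V observed]]]
Every word is introduced by a lexical rule and the phrasal rules combine the resulting categories into a single S.

Grammatical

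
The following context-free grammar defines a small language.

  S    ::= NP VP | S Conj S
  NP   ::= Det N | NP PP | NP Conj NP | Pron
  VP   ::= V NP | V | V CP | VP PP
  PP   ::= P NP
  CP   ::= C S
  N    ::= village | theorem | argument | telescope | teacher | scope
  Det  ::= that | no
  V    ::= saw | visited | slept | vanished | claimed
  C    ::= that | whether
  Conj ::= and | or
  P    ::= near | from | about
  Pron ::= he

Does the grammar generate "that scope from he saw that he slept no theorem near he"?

S
  NP
    NP
      Det: that
      N: scope
    PP
      P: from
      NP
        Pron: he
  VP
    V: saw
    CP
      C: that
      S
        NP
          Pron: he
        VP
          V: slept
          NP
            NP
              Det: no
              N: theorem
            PP
              P: near
              NP
                Pron: he
Each bracket corresponds to one application of a listed rule, so the string is derivable from S.

Grammatical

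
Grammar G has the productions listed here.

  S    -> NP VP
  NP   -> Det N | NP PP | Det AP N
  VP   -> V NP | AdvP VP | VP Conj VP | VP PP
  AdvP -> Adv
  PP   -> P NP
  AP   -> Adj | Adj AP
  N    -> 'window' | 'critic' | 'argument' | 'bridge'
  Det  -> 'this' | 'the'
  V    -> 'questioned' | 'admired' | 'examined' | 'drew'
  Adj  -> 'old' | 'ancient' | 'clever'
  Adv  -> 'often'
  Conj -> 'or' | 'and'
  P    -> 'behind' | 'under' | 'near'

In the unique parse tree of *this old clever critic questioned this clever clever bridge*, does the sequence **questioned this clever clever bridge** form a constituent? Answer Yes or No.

Yes

[S [NP [Det this] [AP [Adj old] [AP [Adj clever]]] [N critic]] [VP [V questioned] [NP [Det this] [AP [Adj clever] [AP [Adj clever]]] [N bridge]]]]
The words 'questioned this clever clever bridge' are exhaustively dominated by a single VP node (built by VP → V NP), so they form a constituent.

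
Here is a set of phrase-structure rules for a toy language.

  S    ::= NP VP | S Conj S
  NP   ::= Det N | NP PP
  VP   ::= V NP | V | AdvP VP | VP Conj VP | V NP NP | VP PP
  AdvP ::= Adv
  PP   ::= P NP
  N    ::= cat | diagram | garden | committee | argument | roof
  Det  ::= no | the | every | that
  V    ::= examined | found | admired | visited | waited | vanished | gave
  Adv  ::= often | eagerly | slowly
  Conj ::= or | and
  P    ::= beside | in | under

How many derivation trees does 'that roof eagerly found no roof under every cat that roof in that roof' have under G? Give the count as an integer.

3

Two of the 3 distinct bracketings:
[S [NP [Det that] [N roof]] [VP [AdvP [Adv eagerly]] [VP [V found] [NP [NP [Det no] [N roof]] [PP [P under] [NP [Det every] [N cat]]]] [NP [NP [Det that] [N roof]] [PP [P in] [NP [Det that] [N roof]]]]]]]
[S [NP [Det that] [N roof]] [VP [AdvP [Adv eagerly]] [VP [VP [V found] [NP [NP [Det no] [N roof]] [PP [P under] [NP [Det every] [N cat]]]] [NP [Det that] [N roof]]] [PP [P in] [NP [Det that] [N roof]]]]]]
The difference turns on whether VP → VP PP is used at the relevant span, versus an alternative expansion of VP.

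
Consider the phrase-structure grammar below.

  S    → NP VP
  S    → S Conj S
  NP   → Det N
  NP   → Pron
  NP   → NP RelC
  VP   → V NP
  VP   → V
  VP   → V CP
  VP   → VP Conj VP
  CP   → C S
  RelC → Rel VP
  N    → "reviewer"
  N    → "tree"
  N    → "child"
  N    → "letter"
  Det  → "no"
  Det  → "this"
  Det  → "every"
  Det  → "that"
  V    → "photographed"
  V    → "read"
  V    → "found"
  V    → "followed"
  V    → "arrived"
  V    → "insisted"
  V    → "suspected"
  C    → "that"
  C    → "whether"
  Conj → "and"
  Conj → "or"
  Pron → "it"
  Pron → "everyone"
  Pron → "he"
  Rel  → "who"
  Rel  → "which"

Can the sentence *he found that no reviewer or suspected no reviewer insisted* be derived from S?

Ungrammatical

For S → NP VP, the only prefix that parses as NP is 'he', but the remainder 'found that no reviewer or suspected no reviewer insisted' is not a VP under these rules. The alternative S rule S → S Conj S likewise has no satisfying split.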